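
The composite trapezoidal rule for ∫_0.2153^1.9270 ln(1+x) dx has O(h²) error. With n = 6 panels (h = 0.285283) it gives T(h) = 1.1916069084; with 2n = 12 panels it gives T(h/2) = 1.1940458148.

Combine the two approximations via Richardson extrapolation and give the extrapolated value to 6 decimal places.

1.194859

r = 2, so 2^r = 4.
4×1.1940458148 = 4.7761832592; 4.7761832592 − 1.1916069084 = 3.5845763508
Divide by 2^2 − 1 = 3.
Extrapolated: 3.5845763508 / 3 = 1.1948587836
Correction |R − A(h/2)| = 8.130e-04; gap |A(h/2) − A(h)| = 2.439e-03.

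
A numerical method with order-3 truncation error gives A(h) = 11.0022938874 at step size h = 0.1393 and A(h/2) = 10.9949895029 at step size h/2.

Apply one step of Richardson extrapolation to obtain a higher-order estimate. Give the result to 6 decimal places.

The method has order 3: 2^3 = 8.
Weighted: 87.9599160232 − 11.0022938874 = 76.9576221358
R = 76.9576221358/7 = 10.9939460194

10.993946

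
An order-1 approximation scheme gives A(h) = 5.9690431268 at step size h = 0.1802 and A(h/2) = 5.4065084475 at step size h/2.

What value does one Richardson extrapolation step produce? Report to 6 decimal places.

4.843974

The method has order 1: 2^1 = 2.
2*5.4065084475 = 10.8130168950; subtract 5.9690431268 → 4.8439737682
R = 4.8439737682/1 = 4.8439737682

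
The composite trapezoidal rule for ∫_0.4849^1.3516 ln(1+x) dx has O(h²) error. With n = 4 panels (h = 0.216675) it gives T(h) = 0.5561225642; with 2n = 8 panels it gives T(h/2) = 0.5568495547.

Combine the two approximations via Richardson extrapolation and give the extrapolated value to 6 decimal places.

r = 2: numerator weight 4, denominator 3.
Weighted: 2.2273982188 − 0.5561225642 = 1.6712756546
Extrapolated: 1.6712756546 / 3 = 0.5570918849

0.557092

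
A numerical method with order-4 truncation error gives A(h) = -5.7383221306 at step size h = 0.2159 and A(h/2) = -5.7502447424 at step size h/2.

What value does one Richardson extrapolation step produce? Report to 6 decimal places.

Leading term ∝ h^4; use weight 16 = 2^4.
2^4×A(h/2) = -92.0039158784; minus A(h) gives -86.2655937478.
Divide by 2^4 − 1 = 15.
(16×(-5.7502447424) − (-5.7383221306))/(16 − 1) = -5.7510395832
Shift from A(h/2): −0.0007948408.

-5.751040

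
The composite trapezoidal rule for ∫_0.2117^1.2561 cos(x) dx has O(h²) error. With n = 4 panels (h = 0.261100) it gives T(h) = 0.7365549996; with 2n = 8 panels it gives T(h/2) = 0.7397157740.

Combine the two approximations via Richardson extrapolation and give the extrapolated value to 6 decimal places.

r = 2: numerator weight 4, denominator 3.
A(h/2) − A(h) = 0.7397157740 − 0.7365549996 = 0.0031607744
Divide by 2^2 − 1 = 3: 0.0031607744/3 = 0.0010535915
R = 0.7397157740 + 0.0010535915 = 0.7407693655
Correction |R − A(h/2)| = 1.054e-03; gap |A(h/2) − A(h)| = 3.161e-03.

0.740769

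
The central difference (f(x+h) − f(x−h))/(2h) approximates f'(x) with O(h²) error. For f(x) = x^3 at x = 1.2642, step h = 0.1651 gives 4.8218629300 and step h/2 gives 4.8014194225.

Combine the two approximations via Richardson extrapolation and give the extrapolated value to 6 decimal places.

r = 2, so 2^r = 4.
4×4.8014194225 = 19.2056776900; 19.2056776900 − 4.8218629300 = 14.3838147600
Denominator 4 − 1 = 3.
14.3838147600 ÷ 3 = 4.7946049200
Shift from A(h/2): −0.0068145025.

4.794605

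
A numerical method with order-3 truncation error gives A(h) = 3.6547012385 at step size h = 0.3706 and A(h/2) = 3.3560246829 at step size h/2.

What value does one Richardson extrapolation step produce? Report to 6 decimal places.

Method order is 3; weight 2^3 = 8.
Numerator 8×A(h/2) − A(h) = 8×3.3560246829 − 3.6547012385 = 23.1934962247
Divide by 2^3 − 1 = 7.
(8×3.3560246829 − 3.6547012385)/(8 − 1) = 3.3133566035
Gap between inputs: 2.987e-01; correction applied: −0.0426680794.

3.313357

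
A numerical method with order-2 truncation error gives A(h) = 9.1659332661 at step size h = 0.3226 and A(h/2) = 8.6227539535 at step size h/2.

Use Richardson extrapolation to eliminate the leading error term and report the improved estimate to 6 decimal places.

Method order is 2; weight 2^2 = 4.
Difference of the inputs: 8.6227539535 − 9.1659332661 = -0.5431793126
Correction (A(h/2) − A(h))/(4 − 1) = (-0.5431793126)/3 = -0.1810597709
R = 8.6227539535 − 0.1810597709 = 8.4416941826
Shift from A(h/2): −0.1810597709.

8.441694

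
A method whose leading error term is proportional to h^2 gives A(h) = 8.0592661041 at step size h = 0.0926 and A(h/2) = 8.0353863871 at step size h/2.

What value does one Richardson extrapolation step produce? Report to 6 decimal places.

Method order is 2; weight 2^2 = 4.
Top: 4(8.0353863871) − (8.0592661041) = 24.0822794443
Extrapolated: 24.0822794443 / 3 = 8.0274264814
Gap between inputs: 2.388e-02; correction applied: −0.0079599057.

8.027426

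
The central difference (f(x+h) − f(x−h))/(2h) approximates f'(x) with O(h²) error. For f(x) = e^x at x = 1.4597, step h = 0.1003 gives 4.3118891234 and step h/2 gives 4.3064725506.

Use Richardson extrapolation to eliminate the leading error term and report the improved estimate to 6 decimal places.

The method has order 2: 2^2 = 4.
Numerator 4 × A(h/2) − A(h) = 4 × 4.3064725506 − 4.3118891234 = 12.9140010790
Extrapolated: 12.9140010790 / 3 = 4.3046670263
Shift from A(h/2): −0.0018055243.

4.304667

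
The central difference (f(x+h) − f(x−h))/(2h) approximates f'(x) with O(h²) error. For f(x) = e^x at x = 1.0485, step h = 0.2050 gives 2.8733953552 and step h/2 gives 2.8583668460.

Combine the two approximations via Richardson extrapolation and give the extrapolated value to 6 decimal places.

Method order is 2; weight 2^2 = 4.
Weighted: 11.4334673840 − 2.8733953552 = 8.5600720288
Extrapolated: 8.5600720288 / 3 = 2.8533573429

2.853357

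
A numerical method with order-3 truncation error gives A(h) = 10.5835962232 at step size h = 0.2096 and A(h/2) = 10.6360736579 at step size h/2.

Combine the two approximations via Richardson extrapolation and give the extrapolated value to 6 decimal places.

Error is O(h^3); halving h shrinks it by 2^3 = 8.
8*10.6360736579 − 10.5835962232 = 74.5049930400
Divide by 2^3 − 1 = 7.
74.5049930400 ÷ 7 = 10.6435704343
Shift from A(h/2): +0.0074967764.

10.643570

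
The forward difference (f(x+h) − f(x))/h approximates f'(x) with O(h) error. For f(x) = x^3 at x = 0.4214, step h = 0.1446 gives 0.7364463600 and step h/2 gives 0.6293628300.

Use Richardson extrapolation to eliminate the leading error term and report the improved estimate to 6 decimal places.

0.522279

Error is O(h^1); halving h shrinks it by 2^1 = 2.
A(h/2) − A(h) = 0.6293628300 − 0.7364463600 = -0.1070835300
Divide by 2^1 − 1 = 1: (-0.1070835300)/1 = -0.1070835300
R = A(h/2) + (A(h/2) − A(h))/1 = 0.6293628300 − 0.1070835300 = 0.5222793000
Shift from A(h/2): −0.1070835300.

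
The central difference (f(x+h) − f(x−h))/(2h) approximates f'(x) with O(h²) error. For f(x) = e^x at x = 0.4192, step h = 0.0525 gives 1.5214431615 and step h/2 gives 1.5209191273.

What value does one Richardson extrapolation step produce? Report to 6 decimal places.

r = 2: numerator weight 4, denominator 3.
4*1.5209191273 − 1.5214431615 = 4.5622333477
Divide by 2^2 − 1 = 3.
R = 4.5622333477/3 = 1.5207444492

1.520744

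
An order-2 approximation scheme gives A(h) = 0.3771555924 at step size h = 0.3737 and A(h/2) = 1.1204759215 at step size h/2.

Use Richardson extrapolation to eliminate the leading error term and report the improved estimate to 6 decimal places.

Order 2 gives 2^r = 4 and 2^r − 1 = 3.
Numerator 4*A(h/2) − A(h) = 4*1.1204759215 − 0.3771555924 = 4.1047480936
(4*1.1204759215 − 0.3771555924)/(4 − 1) = 1.3682493645
Shift from A(h/2): +0.2477734430.

1.368249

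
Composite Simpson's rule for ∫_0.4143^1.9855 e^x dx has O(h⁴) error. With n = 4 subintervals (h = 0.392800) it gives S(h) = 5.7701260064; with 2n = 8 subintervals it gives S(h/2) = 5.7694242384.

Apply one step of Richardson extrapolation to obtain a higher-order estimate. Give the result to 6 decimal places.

With r = 4 the leading error scales as h^4, so the weight is 2^4 = 16.
Top: 16(5.7694242384) − (5.7701260064) = 86.5406618080
(16·5.7694242384 − 5.7701260064)/(16 − 1) = 5.7693774539

5.769377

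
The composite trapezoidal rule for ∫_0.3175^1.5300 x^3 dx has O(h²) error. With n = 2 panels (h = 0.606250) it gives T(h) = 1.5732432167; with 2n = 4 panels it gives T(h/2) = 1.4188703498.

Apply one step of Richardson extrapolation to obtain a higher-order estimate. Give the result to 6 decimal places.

With r = 2 the leading error scales as h^2, so the weight is 2^2 = 4.
4×1.4188703498 = 5.6754813992; subtract 1.5732432167 → 4.1022381825
R = 4.1022381825/3 = 1.3674127275

1.367413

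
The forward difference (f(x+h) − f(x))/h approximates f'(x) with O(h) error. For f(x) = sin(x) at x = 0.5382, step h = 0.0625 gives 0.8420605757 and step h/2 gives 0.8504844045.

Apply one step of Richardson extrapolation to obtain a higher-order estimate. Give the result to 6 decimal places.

0.858908

Leading term ∝ h^1; use weight 2 = 2^1.
Numerator 2 × A(h/2) − A(h) = 2 × 0.8504844045 − 0.8420605757 = 0.8589082333
Denominator 2 − 1 = 1.
So the Richardson estimate is 0.8589082333.
Gap between inputs: 8.424e-03; correction applied: +0.0084238288.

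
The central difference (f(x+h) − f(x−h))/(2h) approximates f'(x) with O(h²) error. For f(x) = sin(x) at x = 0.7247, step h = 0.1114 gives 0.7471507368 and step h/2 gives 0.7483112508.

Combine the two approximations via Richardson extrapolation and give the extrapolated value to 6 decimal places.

0.748698

Order 2 gives 2^r = 4 and 2^r − 1 = 3.
A(h/2) − A(h) = 0.7483112508 − 0.7471507368 = 0.0011605140
Divide by 2^2 − 1 = 3: 0.0011605140/3 = 0.0003868380
R = A(h/2) + (A(h/2) − A(h))/3 = 0.7483112508 + 0.0003868380 = 0.7486980888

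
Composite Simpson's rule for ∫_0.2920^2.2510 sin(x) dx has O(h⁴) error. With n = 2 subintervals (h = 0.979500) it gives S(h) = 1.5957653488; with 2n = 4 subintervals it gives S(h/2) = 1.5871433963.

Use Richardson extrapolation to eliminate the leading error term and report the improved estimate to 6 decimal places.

1.586569

Order 4 gives 2^r = 16 and 2^r − 1 = 15.
Weighted: 25.3942943408 − 1.5957653488 = 23.7985289920
23.7985289920 ÷ 15 = 1.5865685995
Gap between inputs: 8.622e-03; correction applied: −0.0005747968.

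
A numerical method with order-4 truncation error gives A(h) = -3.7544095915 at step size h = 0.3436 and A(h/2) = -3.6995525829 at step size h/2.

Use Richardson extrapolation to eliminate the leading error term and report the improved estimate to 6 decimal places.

-3.695895

Error is O(h^4); halving h shrinks it by 2^4 = 16.
Difference of the inputs: -3.6995525829 − (-3.7544095915) = 0.0548570086
Correction (A(h/2) − A(h))/(16 − 1) = 0.0548570086/15 = 0.0036571339
R = A(h/2) + (A(h/2) − A(h))/15 = -3.6995525829 + 0.0036571339 = -3.6958954490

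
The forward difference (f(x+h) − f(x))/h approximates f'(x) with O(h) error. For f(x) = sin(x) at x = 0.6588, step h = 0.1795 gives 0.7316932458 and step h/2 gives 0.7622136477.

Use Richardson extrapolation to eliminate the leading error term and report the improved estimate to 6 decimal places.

Error is O(h^1); halving h shrinks it by 2^1 = 2.
2^1 × A(h/2) = 1.5244272954; minus A(h) gives 0.7927340496.
Extrapolated: 0.7927340496 / 1 = 0.7927340496

0.792734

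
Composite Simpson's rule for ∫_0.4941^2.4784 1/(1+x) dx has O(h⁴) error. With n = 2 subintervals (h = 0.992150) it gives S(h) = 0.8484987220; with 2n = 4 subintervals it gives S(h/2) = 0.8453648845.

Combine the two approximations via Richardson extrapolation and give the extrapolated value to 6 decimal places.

0.845156

Leading term ∝ h^4; use weight 16 = 2^4.
16·0.8453648845 − 0.8484987220 = 12.6773394300
Denominator 16 − 1 = 15.
Extrapolated: 12.6773394300 / 15 = 0.8451559620
Shift from A(h/2): −0.0002089225.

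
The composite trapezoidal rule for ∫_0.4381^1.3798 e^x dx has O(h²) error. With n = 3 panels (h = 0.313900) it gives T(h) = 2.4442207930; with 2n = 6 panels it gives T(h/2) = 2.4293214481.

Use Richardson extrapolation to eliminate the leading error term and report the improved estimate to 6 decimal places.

r = 2: numerator weight 4, denominator 3.
Top: 4(2.4293214481) − (2.4442207930) = 7.2730649994
Extrapolated: 7.2730649994 / 3 = 2.4243549998

2.424355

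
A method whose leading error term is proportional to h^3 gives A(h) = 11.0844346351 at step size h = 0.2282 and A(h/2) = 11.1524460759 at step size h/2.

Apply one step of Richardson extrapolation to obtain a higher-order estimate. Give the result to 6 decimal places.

The method has order 3: 2^3 = 8.
Top: 8(11.1524460759) − (11.0844346351) = 78.1351339721
(8·11.1524460759 − 11.0844346351)/(8 − 1) = 11.1621619960

11.162162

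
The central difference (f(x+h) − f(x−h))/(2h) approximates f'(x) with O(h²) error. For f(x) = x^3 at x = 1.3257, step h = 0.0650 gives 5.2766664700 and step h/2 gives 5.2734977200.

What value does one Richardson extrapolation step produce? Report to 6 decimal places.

5.272441

The method has order 2: 2^2 = 4.
Numerator 4 × A(h/2) − A(h) = 4 × 5.2734977200 − 5.2766664700 = 15.8173244100
Divide by 2^2 − 1 = 3.
R = 15.8173244100/3 = 5.2724414700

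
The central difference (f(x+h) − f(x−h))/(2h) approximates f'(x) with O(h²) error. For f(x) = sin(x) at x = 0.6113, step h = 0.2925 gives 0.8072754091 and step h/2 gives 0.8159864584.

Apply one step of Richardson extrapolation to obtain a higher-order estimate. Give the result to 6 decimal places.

r = 2: numerator weight 4, denominator 3.
A(h/2) − A(h) = 0.8159864584 − 0.8072754091 = 0.0087110493
Divide by 2^2 − 1 = 3: 0.0087110493/3 = 0.0029036831
R = 0.8159864584 + 0.0029036831 = 0.8188901415

0.818890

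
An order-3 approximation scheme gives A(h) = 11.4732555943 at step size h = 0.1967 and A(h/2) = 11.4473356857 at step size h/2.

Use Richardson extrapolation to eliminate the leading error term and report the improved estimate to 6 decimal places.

r = 3: numerator weight 8, denominator 7.
2^3·A(h/2) = 91.5786854856; minus A(h) gives 80.1054298913.
Denominator 8 − 1 = 7.
So the Richardson estimate is 11.4436328416.

11.443633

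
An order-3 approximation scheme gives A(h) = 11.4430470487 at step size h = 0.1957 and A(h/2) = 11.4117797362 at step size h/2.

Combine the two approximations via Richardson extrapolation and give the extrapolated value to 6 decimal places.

Error is O(h^3); halving h shrinks it by 2^3 = 8.
Weighted: 91.2942378896 − 11.4430470487 = 79.8511908409
R = 79.8511908409/7 = 11.4073129773
Correction |R − A(h/2)| = 4.467e-03; gap |A(h/2) − A(h)| = 3.127e-02.

11.407313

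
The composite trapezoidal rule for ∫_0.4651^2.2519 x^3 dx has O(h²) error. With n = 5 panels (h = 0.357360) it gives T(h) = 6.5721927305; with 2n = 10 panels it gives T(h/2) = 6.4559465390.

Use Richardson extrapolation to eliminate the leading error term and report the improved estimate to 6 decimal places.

Error is O(h^2); halving h shrinks it by 2^2 = 4.
4×6.4559465390 = 25.8237861560; 25.8237861560 − 6.5721927305 = 19.2515934255
Divide by 2^2 − 1 = 3.
Result: 6.4171978085
Shift from A(h/2): −0.0387487305.

6.417198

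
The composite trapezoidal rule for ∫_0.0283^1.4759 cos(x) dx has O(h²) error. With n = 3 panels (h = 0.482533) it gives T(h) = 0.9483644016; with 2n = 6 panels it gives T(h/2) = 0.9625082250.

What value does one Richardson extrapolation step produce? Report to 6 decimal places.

r = 2, so 2^r = 4.
Weighted: 3.8500329000 − 0.9483644016 = 2.9016684984
Denominator 4 − 1 = 3.
Result: 0.9672228328

0.967223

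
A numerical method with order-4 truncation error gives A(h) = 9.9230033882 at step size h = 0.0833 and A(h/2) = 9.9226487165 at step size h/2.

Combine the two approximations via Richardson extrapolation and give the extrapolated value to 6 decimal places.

With r = 4 the leading error scales as h^4, so the weight is 2^4 = 16.
A(h/2) − A(h) = 9.9226487165 − 9.9230033882 = -0.0003546717
Correction (A(h/2) − A(h))/(16 − 1) = (-0.0003546717)/15 = -0.0000236448
R = 9.9226487165 − 0.0000236448 = 9.9226250717
Shift from A(h/2): −0.0000236448.

9.922625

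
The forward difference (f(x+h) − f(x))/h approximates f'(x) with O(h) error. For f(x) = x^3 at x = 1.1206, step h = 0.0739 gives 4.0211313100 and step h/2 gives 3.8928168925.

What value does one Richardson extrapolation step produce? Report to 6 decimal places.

Order 1 gives 2^r = 2 and 2^r − 1 = 1.
2*3.8928168925 − 4.0211313100 = 3.7645024750
Divide by 2^1 − 1 = 1.
(2*3.8928168925 − 4.0211313100)/(2 − 1) = 3.7645024750
Gap between inputs: 1.283e-01; correction applied: −0.1283144175.

3.764502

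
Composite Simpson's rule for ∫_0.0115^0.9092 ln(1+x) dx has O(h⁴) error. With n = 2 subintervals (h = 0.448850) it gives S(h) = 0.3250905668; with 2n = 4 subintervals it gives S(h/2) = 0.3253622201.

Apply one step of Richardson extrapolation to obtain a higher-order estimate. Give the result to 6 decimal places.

Order 4 gives 2^r = 16 and 2^r − 1 = 15.
16*0.3253622201 = 5.2057955216; 5.2057955216 − 0.3250905668 = 4.8807049548
Denominator 16 − 1 = 15.
So the Richardson estimate is 0.3253803303.

0.325380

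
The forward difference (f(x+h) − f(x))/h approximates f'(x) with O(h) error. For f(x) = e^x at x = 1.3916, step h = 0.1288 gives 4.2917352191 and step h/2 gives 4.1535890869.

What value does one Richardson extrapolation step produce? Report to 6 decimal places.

r = 1: numerator weight 2, denominator 1.
2·4.1535890869 − 4.2917352191 = 4.0154429547
Extrapolated: 4.0154429547 / 1 = 4.0154429547
Shift from A(h/2): −0.1381461322.

4.015443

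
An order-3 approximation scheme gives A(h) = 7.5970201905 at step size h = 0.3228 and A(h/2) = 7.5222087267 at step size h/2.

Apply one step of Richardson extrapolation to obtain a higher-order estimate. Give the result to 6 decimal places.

7.511521

r = 3: numerator weight 8, denominator 7.
Difference of the inputs: 7.5222087267 − 7.5970201905 = -0.0748114638
Correction (A(h/2) − A(h))/(8 − 1) = (-0.0748114638)/7 = -0.0106873520
R = A(h/2) + (A(h/2) − A(h))/7 = 7.5222087267 − 0.0106873520 = 7.5115213747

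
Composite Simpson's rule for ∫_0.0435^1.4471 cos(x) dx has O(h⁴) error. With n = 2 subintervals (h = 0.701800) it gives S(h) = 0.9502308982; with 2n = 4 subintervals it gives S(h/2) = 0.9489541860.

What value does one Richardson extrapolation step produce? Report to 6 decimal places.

Method order is 4; weight 2^4 = 16.
16×0.9489541860 = 15.1832669760; 15.1832669760 − 0.9502308982 = 14.2330360778
Divide by 2^4 − 1 = 15.
Extrapolated: 14.2330360778 / 15 = 0.9488690719
Gap between inputs: 1.277e-03; correction applied: −0.0000851141.

0.948869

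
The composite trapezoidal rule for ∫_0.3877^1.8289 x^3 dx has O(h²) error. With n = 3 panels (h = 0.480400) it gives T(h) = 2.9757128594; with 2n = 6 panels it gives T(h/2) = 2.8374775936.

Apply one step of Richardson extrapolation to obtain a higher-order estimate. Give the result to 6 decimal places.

2.791399

Order 2 gives 2^r = 4 and 2^r − 1 = 3.
Weighted: 11.3499103744 − 2.9757128594 = 8.3741975150
(4·2.8374775936 − 2.9757128594)/(4 − 1) = 2.7913991717
Correction |R − A(h/2)| = 4.608e-02; gap |A(h/2) − A(h)| = 1.382e-01.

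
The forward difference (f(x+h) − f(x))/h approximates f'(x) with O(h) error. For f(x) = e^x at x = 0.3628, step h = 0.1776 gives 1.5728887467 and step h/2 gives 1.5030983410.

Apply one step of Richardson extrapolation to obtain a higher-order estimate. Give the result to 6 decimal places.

r = 1, so 2^r = 2.
Numerator 2*A(h/2) − A(h) = 2*1.5030983410 − 1.5728887467 = 1.4333079353
Denominator 2 − 1 = 1.
Extrapolated: 1.4333079353 / 1 = 1.4333079353
Gap between inputs: 6.979e-02; correction applied: −0.0697904057.

1.433308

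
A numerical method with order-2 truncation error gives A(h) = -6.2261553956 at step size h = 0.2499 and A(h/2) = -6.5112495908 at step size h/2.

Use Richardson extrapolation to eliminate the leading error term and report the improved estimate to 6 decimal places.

-6.606281

Leading term ∝ h^2; use weight 4 = 2^2.
4*(-6.5112495908) = -26.0449983632; subtract (-6.2261553956) → -19.8188429676
Divide by 2^2 − 1 = 3.
Result: -6.6062809892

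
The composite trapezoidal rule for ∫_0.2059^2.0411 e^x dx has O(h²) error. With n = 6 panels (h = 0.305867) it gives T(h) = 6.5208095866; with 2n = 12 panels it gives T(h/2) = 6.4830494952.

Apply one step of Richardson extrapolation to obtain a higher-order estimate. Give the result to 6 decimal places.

6.470463

Method order is 2; weight 2^2 = 4.
Numerator 4·A(h/2) − A(h) = 4·6.4830494952 − 6.5208095866 = 19.4113883942
Extrapolated: 19.4113883942 / 3 = 6.4704627981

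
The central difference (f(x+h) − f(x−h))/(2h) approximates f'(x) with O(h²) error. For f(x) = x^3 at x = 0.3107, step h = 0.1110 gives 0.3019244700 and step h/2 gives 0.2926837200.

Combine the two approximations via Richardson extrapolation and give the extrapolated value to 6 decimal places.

r = 2, so 2^r = 4.
2^2 × A(h/2) = 1.1707348800; minus A(h) gives 0.8688104100.
Divide by 2^2 − 1 = 3.
R = 0.8688104100/3 = 0.2896034700
Correction |R − A(h/2)| = 3.080e-03; gap |A(h/2) − A(h)| = 9.241e-03.

0.289603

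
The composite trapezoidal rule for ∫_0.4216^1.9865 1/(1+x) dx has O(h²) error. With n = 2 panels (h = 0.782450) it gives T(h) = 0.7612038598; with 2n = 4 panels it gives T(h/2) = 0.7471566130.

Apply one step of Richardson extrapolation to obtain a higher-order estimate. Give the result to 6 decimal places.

Leading term ∝ h^2; use weight 4 = 2^2.
Top: 4(0.7471566130) − (0.7612038598) = 2.2274225922
Denominator 4 − 1 = 3.
Result: 0.7424741974

0.742474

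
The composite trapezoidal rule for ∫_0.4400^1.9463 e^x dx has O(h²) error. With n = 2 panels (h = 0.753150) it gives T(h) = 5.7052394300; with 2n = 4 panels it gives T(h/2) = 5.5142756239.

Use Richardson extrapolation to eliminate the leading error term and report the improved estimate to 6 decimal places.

5.450621

Error is O(h^2); halving h shrinks it by 2^2 = 4.
2^2·A(h/2) = 22.0571024956; minus A(h) gives 16.3518630656.
16.3518630656 ÷ 3 = 5.4506210219
Gap between inputs: 1.910e-01; correction applied: −0.0636546020.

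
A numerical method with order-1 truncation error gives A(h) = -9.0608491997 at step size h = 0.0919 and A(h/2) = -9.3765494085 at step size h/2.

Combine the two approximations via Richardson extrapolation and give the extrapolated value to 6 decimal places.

The method has order 1: 2^1 = 2.
2^1·A(h/2) = -18.7530988170; minus A(h) gives -9.6922496173.
Divide by 2^1 − 1 = 1.
(2·(-9.3765494085) − (-9.0608491997))/(2 − 1) = -9.6922496173

-9.692250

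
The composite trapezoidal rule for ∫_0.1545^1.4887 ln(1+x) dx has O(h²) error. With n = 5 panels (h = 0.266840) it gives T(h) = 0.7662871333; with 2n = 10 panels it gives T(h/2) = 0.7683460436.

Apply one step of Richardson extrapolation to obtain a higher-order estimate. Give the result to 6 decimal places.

r = 2, so 2^r = 4.
Weighted: 3.0733841744 − 0.7662871333 = 2.3070970411
(4*0.7683460436 − 0.7662871333)/(4 − 1) = 0.7690323470

0.769032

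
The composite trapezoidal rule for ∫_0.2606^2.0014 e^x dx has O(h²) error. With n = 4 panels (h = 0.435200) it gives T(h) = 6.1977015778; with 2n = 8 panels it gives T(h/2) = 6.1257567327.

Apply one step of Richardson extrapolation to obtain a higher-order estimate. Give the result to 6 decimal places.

r = 2, so 2^r = 4.
Top: 4(6.1257567327) − (6.1977015778) = 18.3053253530
Extrapolated: 18.3053253530 / 3 = 6.1017751177

6.101775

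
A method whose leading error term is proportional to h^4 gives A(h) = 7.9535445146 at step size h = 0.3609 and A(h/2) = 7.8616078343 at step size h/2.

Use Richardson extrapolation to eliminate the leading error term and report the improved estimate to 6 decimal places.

With r = 4 the leading error scales as h^4, so the weight is 2^4 = 16.
16×7.8616078343 − 7.9535445146 = 117.8321808342
Denominator 16 − 1 = 15.
R = 117.8321808342/15 = 7.8554787223

7.855479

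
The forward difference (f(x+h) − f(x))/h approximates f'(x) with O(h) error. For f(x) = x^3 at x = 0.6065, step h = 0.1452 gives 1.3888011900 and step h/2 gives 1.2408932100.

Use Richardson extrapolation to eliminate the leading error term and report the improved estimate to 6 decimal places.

1.092985

Order 1 gives 2^r = 2 and 2^r − 1 = 1.
A(h/2) − A(h) = 1.2408932100 − 1.3888011900 = -0.1479079800
Correction (A(h/2) − A(h))/(2 − 1) = (-0.1479079800)/1 = -0.1479079800
R = A(h/2) + (A(h/2) − A(h))/1 = 1.2408932100 − 0.1479079800 = 1.0929852300
Shift from A(h/2): −0.1479079800.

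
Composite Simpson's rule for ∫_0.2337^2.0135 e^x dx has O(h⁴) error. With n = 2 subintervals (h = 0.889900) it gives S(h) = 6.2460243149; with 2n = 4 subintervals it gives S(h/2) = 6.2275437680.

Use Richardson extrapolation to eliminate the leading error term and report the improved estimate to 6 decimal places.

6.226312

The method has order 4: 2^4 = 16.
Top: 16(6.2275437680) − (6.2460243149) = 93.3946759731
Denominator 16 − 1 = 15.
(16×6.2275437680 − 6.2460243149)/(16 − 1) = 6.2263117315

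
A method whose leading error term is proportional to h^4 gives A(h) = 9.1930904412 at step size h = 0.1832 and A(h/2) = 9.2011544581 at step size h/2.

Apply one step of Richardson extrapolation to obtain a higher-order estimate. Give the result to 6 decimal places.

9.201692

Leading term ∝ h^4; use weight 16 = 2^4.
Weighted: 147.2184713296 − 9.1930904412 = 138.0253808884
(16 × 9.2011544581 − 9.1930904412)/(16 − 1) = 9.2016920592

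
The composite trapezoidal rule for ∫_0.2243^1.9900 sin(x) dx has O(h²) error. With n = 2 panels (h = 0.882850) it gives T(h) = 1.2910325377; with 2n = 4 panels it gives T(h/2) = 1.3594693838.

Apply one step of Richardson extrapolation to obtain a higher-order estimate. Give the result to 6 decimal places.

With r = 2 the leading error scales as h^2, so the weight is 2^2 = 4.
2^2·A(h/2) = 5.4378775352; minus A(h) gives 4.1468449975.
Divide by 2^2 − 1 = 3.
Result: 1.3822816658
Correction |R − A(h/2)| = 2.281e-02; gap |A(h/2) − A(h)| = 6.844e-02.

1.382282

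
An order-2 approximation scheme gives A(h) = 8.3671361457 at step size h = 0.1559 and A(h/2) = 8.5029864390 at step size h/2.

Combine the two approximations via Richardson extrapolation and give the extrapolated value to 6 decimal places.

Error is O(h^2); halving h shrinks it by 2^2 = 4.
4×8.5029864390 = 34.0119457560; 34.0119457560 − 8.3671361457 = 25.6448096103
Extrapolated: 25.6448096103 / 3 = 8.5482698701
Correction |R − A(h/2)| = 4.528e-02; gap |A(h/2) − A(h)| = 1.359e-01.

8.548270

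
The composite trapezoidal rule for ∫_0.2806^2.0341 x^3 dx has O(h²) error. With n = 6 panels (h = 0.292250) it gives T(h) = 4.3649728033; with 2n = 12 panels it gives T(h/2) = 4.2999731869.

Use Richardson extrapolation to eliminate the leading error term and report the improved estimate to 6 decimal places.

4.278307

With r = 2 the leading error scales as h^2, so the weight is 2^2 = 4.
4*4.2999731869 = 17.1998927476; subtract 4.3649728033 → 12.8349199443
Divide by 2^2 − 1 = 3.
(4*4.2999731869 − 4.3649728033)/(4 − 1) = 4.2783066481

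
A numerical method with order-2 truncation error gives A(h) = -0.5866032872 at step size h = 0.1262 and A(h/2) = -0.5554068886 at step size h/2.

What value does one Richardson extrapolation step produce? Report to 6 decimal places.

-0.545008

The method has order 2: 2^2 = 4.
2^2*A(h/2) = -2.2216275544; minus A(h) gives -1.6350242672.
(4*(-0.5554068886) − (-0.5866032872))/(4 − 1) = -0.5450080891
Shift from A(h/2): +0.0103987995.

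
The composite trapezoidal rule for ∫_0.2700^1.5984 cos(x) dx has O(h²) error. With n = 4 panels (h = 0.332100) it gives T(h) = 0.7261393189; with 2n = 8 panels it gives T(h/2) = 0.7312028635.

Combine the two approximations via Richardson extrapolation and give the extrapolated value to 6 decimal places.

With r = 2 the leading error scales as h^2, so the weight is 2^2 = 4.
Top: 4(0.7312028635) − (0.7261393189) = 2.1986721351
Divide by 2^2 − 1 = 3.
R = 2.1986721351/3 = 0.7328907117
Shift from A(h/2): +0.0016878482.

0.732891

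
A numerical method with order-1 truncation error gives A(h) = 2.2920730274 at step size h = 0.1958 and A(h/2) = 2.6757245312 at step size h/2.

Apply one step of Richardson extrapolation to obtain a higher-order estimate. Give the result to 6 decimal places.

3.059376

r = 1: numerator weight 2, denominator 1.
Weighted: 5.3514490624 − 2.2920730274 = 3.0593760350
Divide by 2^1 − 1 = 1.
Result: 3.0593760350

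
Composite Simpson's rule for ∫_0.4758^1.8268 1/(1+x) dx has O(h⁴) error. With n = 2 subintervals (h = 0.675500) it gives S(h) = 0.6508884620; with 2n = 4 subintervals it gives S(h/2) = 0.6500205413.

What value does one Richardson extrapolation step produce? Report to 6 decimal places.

The method has order 4: 2^4 = 16.
Weighted: 10.4003286608 − 0.6508884620 = 9.7494401988
(16×0.6500205413 − 0.6508884620)/(16 − 1) = 0.6499626799

0.649963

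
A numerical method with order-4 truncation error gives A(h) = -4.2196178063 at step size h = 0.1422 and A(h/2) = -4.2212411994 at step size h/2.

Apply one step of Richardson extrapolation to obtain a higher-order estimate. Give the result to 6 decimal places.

-4.221349

Order 4 gives 2^r = 16 and 2^r − 1 = 15.
A(h/2) − A(h) = -4.2212411994 − (-4.2196178063) = -0.0016233931
Divide by 2^4 − 1 = 15: (-0.0016233931)/15 = -0.0001082262
R = A(h/2) + (A(h/2) − A(h))/15 = -4.2212411994 − 0.0001082262 = -4.2213494256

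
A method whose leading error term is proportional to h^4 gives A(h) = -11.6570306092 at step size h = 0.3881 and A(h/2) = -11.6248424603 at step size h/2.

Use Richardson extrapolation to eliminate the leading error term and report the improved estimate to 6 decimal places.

r = 4, so 2^r = 16.
Numerator 16 × A(h/2) − A(h) = 16 × (-11.6248424603) − (-11.6570306092) = -174.3404487556
Divide by 2^4 − 1 = 15.
(16 × (-11.6248424603) − (-11.6570306092))/(16 − 1) = -11.6226965837
Correction |R − A(h/2)| = 2.146e-03; gap |A(h/2) − A(h)| = 3.219e-02.

-11.622697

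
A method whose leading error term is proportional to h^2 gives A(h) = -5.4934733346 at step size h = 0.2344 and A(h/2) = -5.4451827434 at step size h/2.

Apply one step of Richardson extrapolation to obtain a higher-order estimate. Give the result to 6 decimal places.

-5.429086

r = 2: numerator weight 4, denominator 3.
Weighted: (-21.7807309736) − (-5.4934733346) = -16.2872576390
(-16.2872576390) ÷ 3 = -5.4290858797
Gap between inputs: 4.829e-02; correction applied: +0.0160968637.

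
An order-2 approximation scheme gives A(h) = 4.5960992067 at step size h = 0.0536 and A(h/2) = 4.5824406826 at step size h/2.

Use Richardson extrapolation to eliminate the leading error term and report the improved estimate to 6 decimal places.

With r = 2 the leading error scales as h^2, so the weight is 2^2 = 4.
Top: 4(4.5824406826) − (4.5960992067) = 13.7336635237
Extrapolated: 13.7336635237 / 3 = 4.5778878412
Gap between inputs: 1.366e-02; correction applied: −0.0045528414.

4.577888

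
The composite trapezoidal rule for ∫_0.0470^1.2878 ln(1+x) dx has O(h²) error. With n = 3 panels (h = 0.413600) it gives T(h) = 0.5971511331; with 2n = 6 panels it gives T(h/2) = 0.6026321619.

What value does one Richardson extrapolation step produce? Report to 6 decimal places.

Method order is 2; weight 2^2 = 4.
A(h/2) − A(h) = 0.6026321619 − 0.5971511331 = 0.0054810288
Correction (A(h/2) − A(h))/(4 − 1) = 0.0054810288/3 = 0.0018270096
R = 0.6026321619 + 0.0018270096 = 0.6044591715

0.604459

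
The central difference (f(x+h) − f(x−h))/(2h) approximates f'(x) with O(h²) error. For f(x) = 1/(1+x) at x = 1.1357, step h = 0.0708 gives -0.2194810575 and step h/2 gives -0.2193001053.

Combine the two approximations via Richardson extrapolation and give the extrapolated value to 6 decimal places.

-0.219240

Leading term ∝ h^2; use weight 4 = 2^2.
Numerator 4*A(h/2) − A(h) = 4*(-0.2193001053) − (-0.2194810575) = -0.6577193637
R = (-0.6577193637)/3 = -0.2192397879
Shift from A(h/2): +0.0000603174.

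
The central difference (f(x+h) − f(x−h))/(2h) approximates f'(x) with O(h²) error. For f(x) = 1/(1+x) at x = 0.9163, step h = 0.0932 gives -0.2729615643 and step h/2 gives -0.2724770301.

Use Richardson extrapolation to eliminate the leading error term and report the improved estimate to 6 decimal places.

-0.272316

Order 2 gives 2^r = 4 and 2^r − 1 = 3.
2^2 × A(h/2) = -1.0899081204; minus A(h) gives -0.8169465561.
(4 × (-0.2724770301) − (-0.2729615643))/(4 − 1) = -0.2723155187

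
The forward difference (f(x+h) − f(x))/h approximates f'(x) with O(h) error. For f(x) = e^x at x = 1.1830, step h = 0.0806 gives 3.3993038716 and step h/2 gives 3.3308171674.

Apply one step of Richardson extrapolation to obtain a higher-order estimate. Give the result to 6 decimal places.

r = 1: numerator weight 2, denominator 1.
Weighted: 6.6616343348 − 3.3993038716 = 3.2623304632
Divide by 2^1 − 1 = 1.
So the Richardson estimate is 3.2623304632.

3.262330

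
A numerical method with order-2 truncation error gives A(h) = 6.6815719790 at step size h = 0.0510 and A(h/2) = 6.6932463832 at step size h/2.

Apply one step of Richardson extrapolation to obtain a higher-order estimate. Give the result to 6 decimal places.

6.697138

r = 2: numerator weight 4, denominator 3.
4×6.6932463832 = 26.7729855328; subtract 6.6815719790 → 20.0914135538
Divide by 2^2 − 1 = 3.
So the Richardson estimate is 6.6971378513.
Gap between inputs: 1.167e-02; correction applied: +0.0038914681.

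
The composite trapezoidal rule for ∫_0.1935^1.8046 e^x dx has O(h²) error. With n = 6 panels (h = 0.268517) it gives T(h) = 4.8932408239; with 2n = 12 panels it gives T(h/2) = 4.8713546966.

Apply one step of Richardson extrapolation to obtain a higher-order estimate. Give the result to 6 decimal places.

4.864059

Order 2 gives 2^r = 4 and 2^r − 1 = 3.
4·4.8713546966 = 19.4854187864; subtract 4.8932408239 → 14.5921779625
(4·4.8713546966 − 4.8932408239)/(4 − 1) = 4.8640593208
Correction |R − A(h/2)| = 7.295e-03; gap |A(h/2) − A(h)| = 2.189e-02.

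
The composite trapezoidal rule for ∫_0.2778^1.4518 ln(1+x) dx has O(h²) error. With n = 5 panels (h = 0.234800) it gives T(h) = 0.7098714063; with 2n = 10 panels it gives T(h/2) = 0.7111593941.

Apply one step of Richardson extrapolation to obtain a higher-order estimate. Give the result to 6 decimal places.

The method has order 2: 2^2 = 4.
Numerator 4 × A(h/2) − A(h) = 4 × 0.7111593941 − 0.7098714063 = 2.1347661701
Denominator 4 − 1 = 3.
Extrapolated: 2.1347661701 / 3 = 0.7115887234

0.711589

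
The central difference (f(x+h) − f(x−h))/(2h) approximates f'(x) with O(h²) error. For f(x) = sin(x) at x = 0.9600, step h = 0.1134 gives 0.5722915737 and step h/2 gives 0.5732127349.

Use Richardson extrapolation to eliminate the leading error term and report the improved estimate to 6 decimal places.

Leading term ∝ h^2; use weight 4 = 2^2.
Difference of the inputs: 0.5732127349 − 0.5722915737 = 0.0009211612
Correction (A(h/2) − A(h))/(4 − 1) = 0.0009211612/3 = 0.0003070537
R = 0.5732127349 + 0.0003070537 = 0.5735197886
Gap between inputs: 9.212e-04; correction applied: +0.0003070537.

0.573520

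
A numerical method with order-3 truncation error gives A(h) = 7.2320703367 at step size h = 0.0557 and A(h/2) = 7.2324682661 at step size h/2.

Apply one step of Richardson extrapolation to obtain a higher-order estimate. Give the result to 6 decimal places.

Error is O(h^3); halving h shrinks it by 2^3 = 8.
8×7.2324682661 = 57.8597461288; 57.8597461288 − 7.2320703367 = 50.6276757921
Denominator 8 − 1 = 7.
R = 50.6276757921/7 = 7.2325251132

7.232525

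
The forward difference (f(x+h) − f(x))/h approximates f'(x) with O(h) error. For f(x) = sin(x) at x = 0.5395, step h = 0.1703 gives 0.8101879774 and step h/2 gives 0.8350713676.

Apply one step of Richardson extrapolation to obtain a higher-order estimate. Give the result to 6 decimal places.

0.859955

Leading term ∝ h^1; use weight 2 = 2^1.
A(h/2) − A(h) = 0.8350713676 − 0.8101879774 = 0.0248833902
Divide by 2^1 − 1 = 1: 0.0248833902/1 = 0.0248833902
R = 0.8350713676 + 0.0248833902 = 0.8599547578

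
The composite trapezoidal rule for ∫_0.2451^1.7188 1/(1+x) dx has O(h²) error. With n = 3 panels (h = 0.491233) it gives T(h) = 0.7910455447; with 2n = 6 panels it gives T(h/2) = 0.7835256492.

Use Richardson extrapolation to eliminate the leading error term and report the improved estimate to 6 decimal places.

0.781019

With r = 2 the leading error scales as h^2, so the weight is 2^2 = 4.
4×0.7835256492 = 3.1341025968; 3.1341025968 − 0.7910455447 = 2.3430570521
Divide by 2^2 − 1 = 3.
(4×0.7835256492 − 0.7910455447)/(4 − 1) = 0.7810190174
Correction |R − A(h/2)| = 2.507e-03; gap |A(h/2) − A(h)| = 7.520e-03.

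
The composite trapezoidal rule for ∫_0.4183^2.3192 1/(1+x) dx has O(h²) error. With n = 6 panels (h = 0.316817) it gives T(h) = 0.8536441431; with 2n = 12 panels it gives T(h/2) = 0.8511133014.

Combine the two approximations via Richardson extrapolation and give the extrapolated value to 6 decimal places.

r = 2: numerator weight 4, denominator 3.
A(h/2) − A(h) = 0.8511133014 − 0.8536441431 = -0.0025308417
Divide by 2^2 − 1 = 3: (-0.0025308417)/3 = -0.0008436139
R = 0.8511133014 − 0.0008436139 = 0.8502696875

0.850270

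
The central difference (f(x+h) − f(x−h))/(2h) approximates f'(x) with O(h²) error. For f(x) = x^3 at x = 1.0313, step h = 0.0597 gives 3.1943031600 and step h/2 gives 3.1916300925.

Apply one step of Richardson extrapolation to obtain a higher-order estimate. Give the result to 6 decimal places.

3.190739

Order 2 gives 2^r = 4 and 2^r − 1 = 3.
Top: 4(3.1916300925) − (3.1943031600) = 9.5722172100
R = 9.5722172100/3 = 3.1907390700
Correction |R − A(h/2)| = 8.910e-04; gap |A(h/2) − A(h)| = 2.673e-03.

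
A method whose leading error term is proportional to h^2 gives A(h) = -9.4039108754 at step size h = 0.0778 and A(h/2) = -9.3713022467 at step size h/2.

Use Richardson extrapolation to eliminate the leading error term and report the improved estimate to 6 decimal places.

With r = 2 the leading error scales as h^2, so the weight is 2^2 = 4.
2^2*A(h/2) = -37.4852089868; minus A(h) gives -28.0812981114.
R = (-28.0812981114)/3 = -9.3604327038
Shift from A(h/2): +0.0108695429.

-9.360433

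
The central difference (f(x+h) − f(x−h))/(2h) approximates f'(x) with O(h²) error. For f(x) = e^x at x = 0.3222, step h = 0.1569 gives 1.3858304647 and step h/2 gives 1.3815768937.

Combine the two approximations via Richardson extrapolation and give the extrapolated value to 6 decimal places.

1.380159

With r = 2 the leading error scales as h^2, so the weight is 2^2 = 4.
Top: 4(1.3815768937) − (1.3858304647) = 4.1404771101
Divide by 2^2 − 1 = 3.
4.1404771101 ÷ 3 = 1.3801590367
Gap between inputs: 4.254e-03; correction applied: −0.0014178570.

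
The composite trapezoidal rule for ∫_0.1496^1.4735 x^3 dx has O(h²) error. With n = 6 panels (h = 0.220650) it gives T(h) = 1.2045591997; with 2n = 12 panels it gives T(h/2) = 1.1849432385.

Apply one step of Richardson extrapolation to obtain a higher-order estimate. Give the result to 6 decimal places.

Order 2 gives 2^r = 4 and 2^r − 1 = 3.
4×1.1849432385 − 1.2045591997 = 3.5352137543
Divide by 2^2 − 1 = 3.
R = 3.5352137543/3 = 1.1784045848
Gap between inputs: 1.962e-02; correction applied: −0.0065386537.

1.178405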